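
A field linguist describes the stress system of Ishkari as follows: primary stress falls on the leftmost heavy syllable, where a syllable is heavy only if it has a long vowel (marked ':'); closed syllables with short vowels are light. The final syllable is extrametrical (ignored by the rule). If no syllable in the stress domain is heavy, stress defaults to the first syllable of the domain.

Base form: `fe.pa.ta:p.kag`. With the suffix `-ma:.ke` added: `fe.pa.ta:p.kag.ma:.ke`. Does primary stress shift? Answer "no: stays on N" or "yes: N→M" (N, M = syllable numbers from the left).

no: stays on 3

Base `fe.pa.ta:p.kag` (4 syllables):
  The final syllable (4, kag) is extrametrical; the stress domain is syllables 1–3.
  Weights: 1 fe L, 2 pa L, 3 ta:p H.
  Heavy syllables in the domain: 3. The leftmost is syllable 3 (ta:p).
  → primary stress on syllable 3.
Suffixed `fe.pa.ta:p.kag.ma:.ke` (6 syllables):
  The final syllable (6, ke) is extrametrical; the stress domain is syllables 1–5.
  Weights: 1 fe L, 2 pa L, 3 ta:p H, 4 kag L, 5 ma: H.
  Heavy syllables in the domain: 3, 5. The leftmost is syllable 3 (ta:p).
  → primary stress on syllable 3.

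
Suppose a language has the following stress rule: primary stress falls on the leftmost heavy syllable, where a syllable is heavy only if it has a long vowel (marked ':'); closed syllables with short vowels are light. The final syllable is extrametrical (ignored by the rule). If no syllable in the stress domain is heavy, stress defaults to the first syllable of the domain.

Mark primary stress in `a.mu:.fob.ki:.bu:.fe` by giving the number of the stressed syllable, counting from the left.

2

The final syllable (6, fe) is extrametrical; the stress domain is syllables 1–5.
Weights: 1 a L, 2 mu: H, 3 fob L, 4 ki: H, 5 bu: H.
Heavy syllables in the domain: 2, 4, 5. The leftmost is syllable 2 (mu:).
Primary stress: syllable 2 → a.ˈmu:.fob.ki:.bu:.fe.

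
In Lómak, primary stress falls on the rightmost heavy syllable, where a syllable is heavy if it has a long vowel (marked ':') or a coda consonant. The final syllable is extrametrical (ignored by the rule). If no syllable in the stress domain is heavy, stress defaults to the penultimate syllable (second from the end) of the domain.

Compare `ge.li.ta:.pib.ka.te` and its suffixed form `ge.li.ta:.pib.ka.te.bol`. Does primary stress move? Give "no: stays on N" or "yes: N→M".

Base `ge.li.ta:.pib.ka.te` (6 syllables):
  The final syllable (6, te) is extrametrical; the stress domain is syllables 1–5.
  Weights: 1 ge L, 2 li L, 3 ta: H, 4 pib H, 5 ka L.
  Heavy syllables in the domain: 3, 4. The rightmost is syllable 4 (pib).
  → primary stress on syllable 4.
Suffixed `ge.li.ta:.pib.ka.te.bol` (7 syllables):
  The final syllable (7, bol) is extrametrical; the stress domain is syllables 1–6.
  Weights: 1 ge L, 2 li L, 3 ta: H, 4 pib H, 5 ka L, 6 te L.
  Heavy syllables in the domain: 3, 4. The rightmost is syllable 4 (pib).
  → primary stress on syllable 4.

no: stays on 4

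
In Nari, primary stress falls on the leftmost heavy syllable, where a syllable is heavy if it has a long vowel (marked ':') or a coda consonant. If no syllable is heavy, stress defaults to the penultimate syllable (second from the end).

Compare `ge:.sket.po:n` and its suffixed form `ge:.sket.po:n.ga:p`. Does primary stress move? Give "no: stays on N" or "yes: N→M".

Base `ge:.sket.po:n` (3 syllables):
  Weights: 1 ge: H, 2 sket H, 3 po:n H.
  Heavy syllables in the domain: 1, 2, 3. The leftmost is syllable 1 (ge:).
  → primary stress on syllable 1.
Suffixed `ge:.sket.po:n.ga:p` (4 syllables):
  Weights: 1 ge: H, 2 sket H, 3 po:n H, 4 ga:p H.
  Heavy syllables in the domain: 1, 2, 3, 4. The leftmost is syllable 1 (ge:).
  → primary stress on syllable 1.

no: stays on 1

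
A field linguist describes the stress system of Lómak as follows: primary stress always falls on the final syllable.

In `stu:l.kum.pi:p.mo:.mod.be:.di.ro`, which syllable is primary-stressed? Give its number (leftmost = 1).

8

The word has 8 syllables; the final syllable is syllable 8 (ro).
Primary stress: syllable 8 → stu:l.kum.pi:p.mo:.mod.be:.di.ˈro.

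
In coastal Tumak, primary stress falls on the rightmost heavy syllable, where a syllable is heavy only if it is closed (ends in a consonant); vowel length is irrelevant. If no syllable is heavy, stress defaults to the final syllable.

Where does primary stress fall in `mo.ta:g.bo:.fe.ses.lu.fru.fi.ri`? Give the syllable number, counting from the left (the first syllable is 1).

Weights: 1 mo L, 2 ta:g H, 3 bo: L, 4 fe L, 5 ses H, 6 lu L, 7 fru L, 8 fi L, 9 ri L.
Heavy syllables in the domain: 2, 5. The rightmost is syllable 5 (ses).
Primary stress: syllable 5 → mo.ta:g.bo:.fe.ˈses.lu.fru.fi.ri.

5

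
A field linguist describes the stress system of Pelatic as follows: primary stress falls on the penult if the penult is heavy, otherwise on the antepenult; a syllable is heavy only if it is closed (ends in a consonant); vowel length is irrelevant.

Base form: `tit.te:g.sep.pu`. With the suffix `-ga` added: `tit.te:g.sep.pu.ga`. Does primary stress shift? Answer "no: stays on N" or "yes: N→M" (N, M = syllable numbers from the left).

Base `tit.te:g.sep.pu` (4 syllables):
  Weights: 2 te:g H, 3 sep H, 4 pu L.
  The penult (syllable 3, sep) is heavy, so it takes stress.
  → primary stress on syllable 3.
Suffixed `tit.te:g.sep.pu.ga` (5 syllables):
  Weights: 3 sep H, 4 pu L, 5 ga L.
  The penult (syllable 4, pu) is light, so stress falls on the antepenult (syllable 3, sep).
  → primary stress on syllable 3.

no: stays on 3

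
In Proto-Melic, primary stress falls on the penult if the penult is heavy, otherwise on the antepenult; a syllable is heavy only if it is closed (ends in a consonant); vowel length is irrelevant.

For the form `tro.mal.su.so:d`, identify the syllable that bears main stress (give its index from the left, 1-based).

2

Weights: 2 mal H, 3 su L, 4 so:d H.
The penult (syllable 3, su) is light, so stress falls on the antepenult (syllable 2, mal).
Primary stress: syllable 2 → tro.ˈmal.su.so:d.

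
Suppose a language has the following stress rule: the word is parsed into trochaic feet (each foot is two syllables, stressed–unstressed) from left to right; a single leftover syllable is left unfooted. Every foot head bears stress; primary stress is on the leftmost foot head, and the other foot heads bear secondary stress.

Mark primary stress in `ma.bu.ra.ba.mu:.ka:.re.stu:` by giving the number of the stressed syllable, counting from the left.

1

Parse left to right into trochaic (ˈσσ) feet: (ˈma.bu) (ˈra.ba) (ˈmu:.ka:) (ˈre.stu:).
Foot heads (stressed positions): 1, 3, 5, 7.
End Rule Leftmost: primary stress on the leftmost head = syllable 1.
Primary stress: syllable 1 → ˈma.bu.ra.ba.mu:.ka:.re.stu:.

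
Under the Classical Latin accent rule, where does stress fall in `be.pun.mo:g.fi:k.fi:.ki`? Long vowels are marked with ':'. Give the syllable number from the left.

Classical Latin: stress the penult if heavy (long vowel or closed), else the antepenult.
Weights: 4 fi:k H, 5 fi: H, 6 ki L.
The penult (syllable 5, fi:) is heavy, so it takes stress.
Stress on syllable 5: be.pun.mo:g.fi:k.ˈfi:.ki.

5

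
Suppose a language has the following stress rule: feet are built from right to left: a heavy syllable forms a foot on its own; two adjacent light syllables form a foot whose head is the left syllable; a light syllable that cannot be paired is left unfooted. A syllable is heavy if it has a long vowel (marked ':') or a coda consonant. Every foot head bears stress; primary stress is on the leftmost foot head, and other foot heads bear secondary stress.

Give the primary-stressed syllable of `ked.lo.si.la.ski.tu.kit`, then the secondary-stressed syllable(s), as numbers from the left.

Weights: 1 ked H, 2 lo L, 3 si L, 4 la L, 5 ski L, 6 tu L, 7 kit H.
Parse right to left (heavy = foot alone; LL = one foot; stranded L unfooted): (ˈked) lo (ˈsi.la) (ˈski.tu) (ˈkit).
Foot heads: 1, 3, 5, 7.
Primary stress on the leftmost head = syllable 1.
Secondary stress on 3, 5, 7: ˈked.lo.ˌsi.la.ˌski.tu.ˌkit.

primary 1, secondary 3, 5, 7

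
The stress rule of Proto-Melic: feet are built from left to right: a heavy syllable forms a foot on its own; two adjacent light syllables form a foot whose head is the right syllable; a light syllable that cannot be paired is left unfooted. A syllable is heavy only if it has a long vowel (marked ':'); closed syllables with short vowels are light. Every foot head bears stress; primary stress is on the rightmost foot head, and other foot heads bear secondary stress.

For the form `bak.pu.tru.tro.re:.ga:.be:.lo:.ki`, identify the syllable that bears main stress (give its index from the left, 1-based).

Weights: 1 bak L, 2 pu L, 3 tru L, 4 tro L, 5 re: H, 6 ga: H, 7 be: H, 8 lo: H, 9 ki L.
Parse left to right (heavy = foot alone; LL = one foot; stranded L unfooted): (bak.ˈpu) (tru.ˈtro) (ˈre:) (ˈga:) (ˈbe:) (ˈlo:) ki.
Foot heads: 2, 4, 5, 6, 7, 8.
Primary stress on the rightmost head = syllable 8.
Primary stress: syllable 8 → bak.pu.tru.tro.re:.ga:.be:.ˈlo:.ki.

8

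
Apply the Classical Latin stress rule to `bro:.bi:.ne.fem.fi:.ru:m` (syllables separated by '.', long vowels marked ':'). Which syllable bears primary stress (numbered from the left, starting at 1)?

Classical Latin: stress the penult if heavy (long vowel or closed), else the antepenult.
Weights: 4 fem H, 5 fi: H, 6 ru:m H.
The penult (syllable 5, fi:) is heavy, so it takes stress.
Stress on syllable 5: bro:.bi:.ne.fem.ˈfi:.ru:m.

5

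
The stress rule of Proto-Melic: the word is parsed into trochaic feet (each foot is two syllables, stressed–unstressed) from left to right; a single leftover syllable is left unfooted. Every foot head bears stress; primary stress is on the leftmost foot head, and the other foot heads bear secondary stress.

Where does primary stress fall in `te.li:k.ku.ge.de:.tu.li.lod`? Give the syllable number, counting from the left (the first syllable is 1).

Parse left to right into trochaic (ˈσσ) feet: (ˈte.li:k) (ˈku.ge) (ˈde:.tu) (ˈli.lod).
Foot heads (stressed positions): 1, 3, 5, 7.
End Rule Leftmost: primary stress on the leftmost head = syllable 1.
Primary stress: syllable 1 → ˈte.li:k.ku.ge.de:.tu.li.lod.

1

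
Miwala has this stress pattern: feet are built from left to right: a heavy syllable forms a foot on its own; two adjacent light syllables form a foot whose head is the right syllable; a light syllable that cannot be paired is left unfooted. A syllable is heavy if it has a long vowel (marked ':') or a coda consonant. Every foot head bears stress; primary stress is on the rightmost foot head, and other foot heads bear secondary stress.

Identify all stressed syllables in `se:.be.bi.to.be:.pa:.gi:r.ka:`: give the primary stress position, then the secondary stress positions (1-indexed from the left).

Weights: 1 se: H, 2 be L, 3 bi L, 4 to L, 5 be: H, 6 pa: H, 7 gi:r H, 8 ka: H.
Parse left to right (heavy = foot alone; LL = one foot; stranded L unfooted): (ˈse:) (be.ˈbi) to (ˈbe:) (ˈpa:) (ˈgi:r) (ˈka:).
Foot heads: 1, 3, 5, 6, 7, 8.
Primary stress on the rightmost head = syllable 8.
Secondary stress on 1, 3, 5, 6, 7: ˌse:.be.ˌbi.to.ˌbe:.ˌpa:.ˌgi:r.ˈka:.

primary 8, secondary 1, 3, 5, 6, 7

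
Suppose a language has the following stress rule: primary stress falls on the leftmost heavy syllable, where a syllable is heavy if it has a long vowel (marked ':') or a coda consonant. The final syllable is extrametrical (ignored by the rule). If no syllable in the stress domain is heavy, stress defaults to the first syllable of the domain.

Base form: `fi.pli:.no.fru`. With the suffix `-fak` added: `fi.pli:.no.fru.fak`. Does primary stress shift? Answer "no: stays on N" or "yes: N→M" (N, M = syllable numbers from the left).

Base `fi.pli:.no.fru` (4 syllables):
  The final syllable (4, fru) is extrametrical; the stress domain is syllables 1–3.
  Weights: 1 fi L, 2 pli: H, 3 no L.
  Heavy syllables in the domain: 2. The leftmost is syllable 2 (pli:).
  → primary stress on syllable 2.
Suffixed `fi.pli:.no.fru.fak` (5 syllables):
  The final syllable (5, fak) is extrametrical; the stress domain is syllables 1–4.
  Weights: 1 fi L, 2 pli: H, 3 no L, 4 fru L.
  Heavy syllables in the domain: 2. The leftmost is syllable 2 (pli:).
  → primary stress on syllable 2.

no: stays on 2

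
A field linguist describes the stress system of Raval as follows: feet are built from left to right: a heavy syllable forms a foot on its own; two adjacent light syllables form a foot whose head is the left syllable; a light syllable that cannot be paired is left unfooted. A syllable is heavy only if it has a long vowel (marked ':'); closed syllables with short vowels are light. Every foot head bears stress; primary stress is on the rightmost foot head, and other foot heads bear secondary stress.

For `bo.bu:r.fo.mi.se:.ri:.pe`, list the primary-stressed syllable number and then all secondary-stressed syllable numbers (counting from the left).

Weights: 1 bo L, 2 bu:r H, 3 fo L, 4 mi L, 5 se: H, 6 ri: H, 7 pe L.
Parse left to right (heavy = foot alone; LL = one foot; stranded L unfooted): bo (ˈbu:r) (ˈfo.mi) (ˈse:) (ˈri:) pe.
Foot heads: 2, 3, 5, 6.
Primary stress on the rightmost head = syllable 6.
Secondary stress on 2, 3, 5: bo.ˌbu:r.ˌfo.mi.ˌse:.ˈri:.pe.

primary 6, secondary 2, 3, 5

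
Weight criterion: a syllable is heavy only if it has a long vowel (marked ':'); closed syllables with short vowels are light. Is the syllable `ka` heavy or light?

light

`ka`: short vowel, open (no coda). Short vowel → light.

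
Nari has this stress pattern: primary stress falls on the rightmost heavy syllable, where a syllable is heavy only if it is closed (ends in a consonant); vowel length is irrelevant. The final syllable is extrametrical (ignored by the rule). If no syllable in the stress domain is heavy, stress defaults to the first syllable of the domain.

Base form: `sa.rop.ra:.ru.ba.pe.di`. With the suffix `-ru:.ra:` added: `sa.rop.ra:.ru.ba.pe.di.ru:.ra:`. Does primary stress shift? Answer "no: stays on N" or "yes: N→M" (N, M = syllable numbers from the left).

no: stays on 2

Base `sa.rop.ra:.ru.ba.pe.di` (7 syllables):
  The final syllable (7, di) is extrametrical; the stress domain is syllables 1–6.
  Weights: 1 sa L, 2 rop H, 3 ra: L, 4 ru L, 5 ba L, 6 pe L.
  Heavy syllables in the domain: 2. The rightmost is syllable 2 (rop).
  → primary stress on syllable 2.
Suffixed `sa.rop.ra:.ru.ba.pe.di.ru:.ra:` (9 syllables):
  The final syllable (9, ra:) is extrametrical; the stress domain is syllables 1–8.
  Weights: 1 sa L, 2 rop H, 3 ra: L, 4 ru L, 5 ba L, 6 pe L, 7 di L, 8 ru: L.
  Heavy syllables in the domain: 2. The rightmost is syllable 2 (rop).
  → primary stress on syllable 2.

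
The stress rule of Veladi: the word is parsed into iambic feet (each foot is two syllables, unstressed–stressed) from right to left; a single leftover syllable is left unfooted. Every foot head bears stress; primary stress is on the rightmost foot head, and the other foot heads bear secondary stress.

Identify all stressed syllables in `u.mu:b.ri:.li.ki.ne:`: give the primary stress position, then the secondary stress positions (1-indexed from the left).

Parse right to left into iambic (σˈσ) feet: (u.ˈmu:b) (ri:.ˈli) (ki.ˈne:).
Foot heads (stressed positions): 2, 4, 6.
End Rule Rightmost: primary stress on the rightmost head = syllable 6.
Secondary stress on 2, 4: u.ˌmu:b.ri:.ˌli.ki.ˈne:.

primary 6, secondary 2, 4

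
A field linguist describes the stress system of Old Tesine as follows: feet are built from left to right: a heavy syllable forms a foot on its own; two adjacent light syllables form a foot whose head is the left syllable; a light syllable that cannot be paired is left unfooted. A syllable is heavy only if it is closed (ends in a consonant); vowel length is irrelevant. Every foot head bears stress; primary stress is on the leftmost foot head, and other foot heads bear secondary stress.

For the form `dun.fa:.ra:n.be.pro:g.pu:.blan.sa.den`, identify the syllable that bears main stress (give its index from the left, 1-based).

1

Weights: 1 dun H, 2 fa: L, 3 ra:n H, 4 be L, 5 pro:g H, 6 pu: L, 7 blan H, 8 sa L, 9 den H.
Parse left to right (heavy = foot alone; LL = one foot; stranded L unfooted): (ˈdun) fa: (ˈra:n) be (ˈpro:g) pu: (ˈblan) sa (ˈden).
Foot heads: 1, 3, 5, 7, 9.
Primary stress on the leftmost head = syllable 1.
Primary stress: syllable 1 → ˈdun.fa:.ra:n.be.pro:g.pu:.blan.sa.den.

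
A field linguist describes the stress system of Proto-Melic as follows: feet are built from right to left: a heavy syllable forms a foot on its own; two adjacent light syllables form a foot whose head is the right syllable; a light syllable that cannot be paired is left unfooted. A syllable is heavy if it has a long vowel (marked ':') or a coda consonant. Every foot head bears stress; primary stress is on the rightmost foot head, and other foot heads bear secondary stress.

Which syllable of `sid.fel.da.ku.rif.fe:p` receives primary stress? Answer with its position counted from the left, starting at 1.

Weights: 1 sid H, 2 fel H, 3 da L, 4 ku L, 5 rif H, 6 fe:p H.
Parse right to left (heavy = foot alone; LL = one foot; stranded L unfooted): (ˈsid) (ˈfel) (da.ˈku) (ˈrif) (ˈfe:p).
Foot heads: 1, 2, 4, 5, 6.
Primary stress on the rightmost head = syllable 6.
Primary stress: syllable 6 → sid.fel.da.ku.rif.ˈfe:p.

6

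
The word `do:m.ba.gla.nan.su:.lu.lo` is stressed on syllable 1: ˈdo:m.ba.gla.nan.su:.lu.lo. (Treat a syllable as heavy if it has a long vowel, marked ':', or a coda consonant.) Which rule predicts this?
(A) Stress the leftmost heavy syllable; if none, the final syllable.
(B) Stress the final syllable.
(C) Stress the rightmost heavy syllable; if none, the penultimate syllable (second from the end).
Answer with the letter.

Rule A → syllable 1 ✓.
Rule B → syllable 7 (observed: 1).
Rule C → syllable 5 (observed: 1).

A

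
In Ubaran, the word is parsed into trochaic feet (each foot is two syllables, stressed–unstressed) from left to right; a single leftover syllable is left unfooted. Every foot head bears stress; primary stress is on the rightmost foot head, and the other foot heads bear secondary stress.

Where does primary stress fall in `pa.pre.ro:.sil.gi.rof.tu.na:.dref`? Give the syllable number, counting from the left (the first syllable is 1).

7

Parse left to right into trochaic (ˈσσ) feet: (ˈpa.pre) (ˈro:.sil) (ˈgi.rof) (ˈtu.na:) dref. Syllable 9 is left unfooted.
Foot heads (stressed positions): 1, 3, 5, 7.
End Rule Rightmost: primary stress on the rightmost head = syllable 7.
Primary stress: syllable 7 → pa.pre.ro:.sil.gi.rof.ˈtu.na:.dref.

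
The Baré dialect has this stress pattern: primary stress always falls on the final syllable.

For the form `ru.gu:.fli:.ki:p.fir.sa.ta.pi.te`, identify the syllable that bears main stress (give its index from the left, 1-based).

9

The word has 9 syllables; the final syllable is syllable 9 (te).
Primary stress: syllable 9 → ru.gu:.fli:.ki:p.fir.sa.ta.pi.ˈte.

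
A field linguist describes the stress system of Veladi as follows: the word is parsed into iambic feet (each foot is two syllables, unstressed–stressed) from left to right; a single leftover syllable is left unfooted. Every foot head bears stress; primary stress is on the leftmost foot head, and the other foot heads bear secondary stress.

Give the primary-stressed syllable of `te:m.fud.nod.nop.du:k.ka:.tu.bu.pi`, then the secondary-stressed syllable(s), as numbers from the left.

primary 2, secondary 4, 6, 8

Parse left to right into iambic (σˈσ) feet: (te:m.ˈfud) (nod.ˈnop) (du:k.ˈka:) (tu.ˈbu) pi. Syllable 9 is left unfooted.
Foot heads (stressed positions): 2, 4, 6, 8.
End Rule Leftmost: primary stress on the leftmost head = syllable 2.
Secondary stress on 4, 6, 8: te:m.ˈfud.nod.ˌnop.du:k.ˌka:.tu.ˌbu.pi.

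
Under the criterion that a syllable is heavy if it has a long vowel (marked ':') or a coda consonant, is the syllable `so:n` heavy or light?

`so:n`: long vowel, closed (coda /n/). Long vowel and closed → heavy.

heavy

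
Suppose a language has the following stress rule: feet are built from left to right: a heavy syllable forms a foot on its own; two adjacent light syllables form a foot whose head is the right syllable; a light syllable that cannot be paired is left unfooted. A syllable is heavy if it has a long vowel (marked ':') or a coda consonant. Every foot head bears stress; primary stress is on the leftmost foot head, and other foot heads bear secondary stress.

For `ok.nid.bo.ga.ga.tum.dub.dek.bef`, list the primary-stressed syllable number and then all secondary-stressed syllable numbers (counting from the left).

Weights: 1 ok H, 2 nid H, 3 bo L, 4 ga L, 5 ga L, 6 tum H, 7 dub H, 8 dek H, 9 bef H.
Parse left to right (heavy = foot alone; LL = one foot; stranded L unfooted): (ˈok) (ˈnid) (bo.ˈga) ga (ˈtum) (ˈdub) (ˈdek) (ˈbef).
Foot heads: 1, 2, 4, 6, 7, 8, 9.
Primary stress on the leftmost head = syllable 1.
Secondary stress on 2, 4, 6, 7, 8, 9: ˈok.ˌnid.bo.ˌga.ga.ˌtum.ˌdub.ˌdek.ˌbef.

primary 1, secondary 2, 4, 6, 7, 8, 9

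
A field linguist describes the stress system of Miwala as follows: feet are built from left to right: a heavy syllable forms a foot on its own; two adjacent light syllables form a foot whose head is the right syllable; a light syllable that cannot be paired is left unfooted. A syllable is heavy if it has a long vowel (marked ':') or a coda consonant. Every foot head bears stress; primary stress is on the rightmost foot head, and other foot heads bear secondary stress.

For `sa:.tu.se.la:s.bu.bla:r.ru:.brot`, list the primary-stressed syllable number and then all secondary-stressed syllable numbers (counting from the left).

Weights: 1 sa: H, 2 tu L, 3 se L, 4 la:s H, 5 bu L, 6 bla:r H, 7 ru: H, 8 brot H.
Parse left to right (heavy = foot alone; LL = one foot; stranded L unfooted): (ˈsa:) (tu.ˈse) (ˈla:s) bu (ˈbla:r) (ˈru:) (ˈbrot).
Foot heads: 1, 3, 4, 6, 7, 8.
Primary stress on the rightmost head = syllable 8.
Secondary stress on 1, 3, 4, 6, 7: ˌsa:.tu.ˌse.ˌla:s.bu.ˌbla:r.ˌru:.ˈbrot.

primary 8, secondary 1, 3, 4, 6, 7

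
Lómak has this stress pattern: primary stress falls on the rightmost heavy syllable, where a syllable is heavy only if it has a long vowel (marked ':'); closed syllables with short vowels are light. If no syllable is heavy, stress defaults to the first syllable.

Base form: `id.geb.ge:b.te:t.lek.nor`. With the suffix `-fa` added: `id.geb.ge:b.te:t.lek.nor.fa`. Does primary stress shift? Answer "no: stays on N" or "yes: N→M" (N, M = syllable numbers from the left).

Base `id.geb.ge:b.te:t.lek.nor` (6 syllables):
  Weights: 1 id L, 2 geb L, 3 ge:b H, 4 te:t H, 5 lek L, 6 nor L.
  Heavy syllables in the domain: 3, 4. The rightmost is syllable 4 (te:t).
  → primary stress on syllable 4.
Suffixed `id.geb.ge:b.te:t.lek.nor.fa` (7 syllables):
  Weights: 1 id L, 2 geb L, 3 ge:b H, 4 te:t H, 5 lek L, 6 nor L, 7 fa L.
  Heavy syllables in the domain: 3, 4. The rightmost is syllable 4 (te:t).
  → primary stress on syllable 4.

no: stays on 4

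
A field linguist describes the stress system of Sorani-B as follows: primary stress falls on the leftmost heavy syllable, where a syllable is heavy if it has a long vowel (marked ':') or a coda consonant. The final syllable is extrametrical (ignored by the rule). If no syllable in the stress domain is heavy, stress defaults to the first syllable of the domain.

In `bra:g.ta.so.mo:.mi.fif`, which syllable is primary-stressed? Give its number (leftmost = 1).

1

The final syllable (6, fif) is extrametrical; the stress domain is syllables 1–5.
Weights: 1 bra:g H, 2 ta L, 3 so L, 4 mo: H, 5 mi L.
Heavy syllables in the domain: 1, 4. The leftmost is syllable 1 (bra:g).
Primary stress: syllable 1 → ˈbra:g.ta.so.mo:.mi.fif.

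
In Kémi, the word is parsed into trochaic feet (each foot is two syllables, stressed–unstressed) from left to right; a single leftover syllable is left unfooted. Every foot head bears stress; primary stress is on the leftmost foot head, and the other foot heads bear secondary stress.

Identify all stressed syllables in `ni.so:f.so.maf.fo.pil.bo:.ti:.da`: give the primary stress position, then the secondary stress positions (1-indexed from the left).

primary 1, secondary 3, 5, 7

Parse left to right into trochaic (ˈσσ) feet: (ˈni.so:f) (ˈso.maf) (ˈfo.pil) (ˈbo:.ti:) da. Syllable 9 is left unfooted.
Foot heads (stressed positions): 1, 3, 5, 7.
End Rule Leftmost: primary stress on the leftmost head = syllable 1.
Secondary stress on 3, 5, 7: ˈni.so:f.ˌso.maf.ˌfo.pil.ˌbo:.ti:.da.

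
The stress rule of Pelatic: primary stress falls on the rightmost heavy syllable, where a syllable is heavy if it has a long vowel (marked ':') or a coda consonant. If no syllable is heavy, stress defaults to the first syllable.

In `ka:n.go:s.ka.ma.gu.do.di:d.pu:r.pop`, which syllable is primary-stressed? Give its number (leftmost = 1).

Weights: 1 ka:n H, 2 go:s H, 3 ka L, 4 ma L, 5 gu L, 6 do L, 7 di:d H, 8 pu:r H, 9 pop H.
Heavy syllables in the domain: 1, 2, 7, 8, 9. The rightmost is syllable 9 (pop).
Primary stress: syllable 9 → ka:n.go:s.ka.ma.gu.do.di:d.pu:r.ˈpop.

9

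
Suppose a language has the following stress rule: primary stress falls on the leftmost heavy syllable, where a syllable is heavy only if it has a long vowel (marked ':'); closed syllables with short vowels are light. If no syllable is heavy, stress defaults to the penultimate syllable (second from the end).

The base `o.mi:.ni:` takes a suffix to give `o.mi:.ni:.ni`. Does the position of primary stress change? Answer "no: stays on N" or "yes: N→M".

Base `o.mi:.ni:` (3 syllables):
  Weights: 1 o L, 2 mi: H, 3 ni: H.
  Heavy syllables in the domain: 2, 3. The leftmost is syllable 2 (mi:).
  → primary stress on syllable 2.
Suffixed `o.mi:.ni:.ni` (4 syllables):
  Weights: 1 o L, 2 mi: H, 3 ni: H, 4 ni L.
  Heavy syllables in the domain: 2, 3. The leftmost is syllable 2 (mi:).
  → primary stress on syllable 2.

no: stays on 2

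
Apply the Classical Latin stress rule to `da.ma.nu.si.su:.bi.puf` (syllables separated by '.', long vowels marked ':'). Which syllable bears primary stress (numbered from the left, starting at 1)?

5

Classical Latin: stress the penult if heavy (long vowel or closed), else the antepenult.
Weights: 5 su: H, 6 bi L, 7 puf H.
The penult (syllable 6, bi) is light, so stress falls on the antepenult (syllable 5, su:).
Stress on syllable 5: da.ma.nu.si.ˈsu:.bi.puf.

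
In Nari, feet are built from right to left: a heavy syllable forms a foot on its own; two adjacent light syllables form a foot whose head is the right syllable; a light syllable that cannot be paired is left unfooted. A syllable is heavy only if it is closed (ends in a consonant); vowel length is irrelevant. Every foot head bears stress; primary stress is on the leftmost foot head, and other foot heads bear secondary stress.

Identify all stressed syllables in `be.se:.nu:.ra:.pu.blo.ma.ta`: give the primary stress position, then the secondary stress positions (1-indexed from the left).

Weights: 1 be L, 2 se: L, 3 nu: L, 4 ra: L, 5 pu L, 6 blo L, 7 ma L, 8 ta L.
Parse right to left (heavy = foot alone; LL = one foot; stranded L unfooted): (be.ˈse:) (nu:.ˈra:) (pu.ˈblo) (ma.ˈta).
Foot heads: 2, 4, 6, 8.
Primary stress on the leftmost head = syllable 2.
Secondary stress on 4, 6, 8: be.ˈse:.nu:.ˌra:.pu.ˌblo.ma.ˌta.

primary 2, secondary 4, 6, 8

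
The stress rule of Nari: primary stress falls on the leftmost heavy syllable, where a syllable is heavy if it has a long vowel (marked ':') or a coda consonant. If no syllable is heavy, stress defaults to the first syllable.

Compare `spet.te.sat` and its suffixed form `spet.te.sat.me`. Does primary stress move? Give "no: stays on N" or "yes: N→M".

no: stays on 1

Base `spet.te.sat` (3 syllables):
  Weights: 1 spet H, 2 te L, 3 sat H.
  Heavy syllables in the domain: 1, 3. The leftmost is syllable 1 (spet).
  → primary stress on syllable 1.
Suffixed `spet.te.sat.me` (4 syllables):
  Weights: 1 spet H, 2 te L, 3 sat H, 4 me L.
  Heavy syllables in the domain: 1, 3. The leftmost is syllable 1 (spet).
  → primary stress on syllable 1.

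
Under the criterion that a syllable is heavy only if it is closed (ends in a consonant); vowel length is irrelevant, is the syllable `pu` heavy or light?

`pu`: short vowel, open (no coda). Open (no coda) → light.

light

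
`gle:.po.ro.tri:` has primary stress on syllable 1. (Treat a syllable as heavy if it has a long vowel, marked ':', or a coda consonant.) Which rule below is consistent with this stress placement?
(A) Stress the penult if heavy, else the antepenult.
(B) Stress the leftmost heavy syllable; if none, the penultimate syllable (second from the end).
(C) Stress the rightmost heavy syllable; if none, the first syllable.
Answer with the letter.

B

Rule A → syllable 2 (observed: 1).
Rule B → syllable 1 ✓.
Rule C → syllable 4 (observed: 1).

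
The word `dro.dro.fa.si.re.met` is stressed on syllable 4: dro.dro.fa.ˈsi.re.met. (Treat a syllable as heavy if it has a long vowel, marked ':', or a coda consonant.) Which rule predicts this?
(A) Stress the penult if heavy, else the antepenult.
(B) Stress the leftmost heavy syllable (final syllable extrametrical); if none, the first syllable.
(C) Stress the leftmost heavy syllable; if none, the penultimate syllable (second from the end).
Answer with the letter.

A

Rule A → syllable 4 ✓.
Rule B → syllable 1 (observed: 4).
Rule C → syllable 6 (observed: 4).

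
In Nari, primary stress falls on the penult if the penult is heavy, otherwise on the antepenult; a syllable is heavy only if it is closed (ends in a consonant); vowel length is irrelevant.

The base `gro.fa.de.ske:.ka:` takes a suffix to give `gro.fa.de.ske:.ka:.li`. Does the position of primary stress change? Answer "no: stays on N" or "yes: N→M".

Base `gro.fa.de.ske:.ka:` (5 syllables):
  Weights: 3 de L, 4 ske: L, 5 ka: L.
  The penult (syllable 4, ske:) is light, so stress falls on the antepenult (syllable 3, de).
  → primary stress on syllable 3.
Suffixed `gro.fa.de.ske:.ka:.li` (6 syllables):
  Weights: 4 ske: L, 5 ka: L, 6 li L.
  The penult (syllable 5, ka:) is light, so stress falls on the antepenult (syllable 4, ske:).
  → primary stress on syllable 4.

yes: 3→4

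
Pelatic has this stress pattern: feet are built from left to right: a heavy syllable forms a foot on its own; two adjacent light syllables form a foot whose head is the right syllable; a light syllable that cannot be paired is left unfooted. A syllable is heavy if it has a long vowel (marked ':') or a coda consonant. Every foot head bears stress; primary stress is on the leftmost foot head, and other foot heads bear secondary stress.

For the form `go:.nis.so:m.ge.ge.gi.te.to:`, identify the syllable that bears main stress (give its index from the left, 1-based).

Weights: 1 go: H, 2 nis H, 3 so:m H, 4 ge L, 5 ge L, 6 gi L, 7 te L, 8 to: H.
Parse left to right (heavy = foot alone; LL = one foot; stranded L unfooted): (ˈgo:) (ˈnis) (ˈso:m) (ge.ˈge) (gi.ˈte) (ˈto:).
Foot heads: 1, 2, 3, 5, 7, 8.
Primary stress on the leftmost head = syllable 1.
Primary stress: syllable 1 → ˈgo:.nis.so:m.ge.ge.gi.te.to:.

1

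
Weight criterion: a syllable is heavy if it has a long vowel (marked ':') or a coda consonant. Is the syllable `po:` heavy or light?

`po:`: long vowel, open (no coda). Long vowel → heavy.

heavy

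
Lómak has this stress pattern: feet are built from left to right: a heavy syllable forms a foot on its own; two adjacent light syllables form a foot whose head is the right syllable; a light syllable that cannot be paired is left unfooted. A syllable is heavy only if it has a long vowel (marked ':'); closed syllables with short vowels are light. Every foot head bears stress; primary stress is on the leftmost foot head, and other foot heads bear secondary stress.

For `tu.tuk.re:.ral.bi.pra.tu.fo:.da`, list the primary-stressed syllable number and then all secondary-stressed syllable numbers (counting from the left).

Weights: 1 tu L, 2 tuk L, 3 re: H, 4 ral L, 5 bi L, 6 pra L, 7 tu L, 8 fo: H, 9 da L.
Parse left to right (heavy = foot alone; LL = one foot; stranded L unfooted): (tu.ˈtuk) (ˈre:) (ral.ˈbi) (pra.ˈtu) (ˈfo:) da.
Foot heads: 2, 3, 5, 7, 8.
Primary stress on the leftmost head = syllable 2.
Secondary stress on 3, 5, 7, 8: tu.ˈtuk.ˌre:.ral.ˌbi.pra.ˌtu.ˌfo:.da.

primary 2, secondary 3, 5, 7, 8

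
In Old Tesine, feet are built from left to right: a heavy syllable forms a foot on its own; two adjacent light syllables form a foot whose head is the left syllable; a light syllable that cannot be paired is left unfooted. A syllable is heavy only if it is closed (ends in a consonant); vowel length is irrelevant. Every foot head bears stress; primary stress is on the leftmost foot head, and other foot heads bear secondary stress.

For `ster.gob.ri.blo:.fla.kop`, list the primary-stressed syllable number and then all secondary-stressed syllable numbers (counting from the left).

primary 1, secondary 2, 3, 6

Weights: 1 ster H, 2 gob H, 3 ri L, 4 blo: L, 5 fla L, 6 kop H.
Parse left to right (heavy = foot alone; LL = one foot; stranded L unfooted): (ˈster) (ˈgob) (ˈri.blo:) fla (ˈkop).
Foot heads: 1, 2, 3, 6.
Primary stress on the leftmost head = syllable 1.
Secondary stress on 2, 3, 6: ˈster.ˌgob.ˌri.blo:.fla.ˌkop.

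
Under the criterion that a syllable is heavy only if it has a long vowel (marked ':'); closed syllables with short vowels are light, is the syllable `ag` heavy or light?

light

`ag`: short vowel, closed (coda /g/). Short vowel → light.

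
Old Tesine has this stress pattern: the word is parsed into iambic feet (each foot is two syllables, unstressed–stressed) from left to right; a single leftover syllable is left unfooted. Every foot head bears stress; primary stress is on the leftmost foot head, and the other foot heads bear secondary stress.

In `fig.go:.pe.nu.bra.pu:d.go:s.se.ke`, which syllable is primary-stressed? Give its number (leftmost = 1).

2

Parse left to right into iambic (σˈσ) feet: (fig.ˈgo:) (pe.ˈnu) (bra.ˈpu:d) (go:s.ˈse) ke. Syllable 9 is left unfooted.
Foot heads (stressed positions): 2, 4, 6, 8.
End Rule Leftmost: primary stress on the leftmost head = syllable 2.
Primary stress: syllable 2 → fig.ˈgo:.pe.nu.bra.pu:d.go:s.se.ke.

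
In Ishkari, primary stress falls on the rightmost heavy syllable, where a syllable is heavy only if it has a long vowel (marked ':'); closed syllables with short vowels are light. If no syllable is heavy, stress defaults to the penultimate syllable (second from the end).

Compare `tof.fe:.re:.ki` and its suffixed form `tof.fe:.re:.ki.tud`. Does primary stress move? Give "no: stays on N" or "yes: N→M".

Base `tof.fe:.re:.ki` (4 syllables):
  Weights: 1 tof L, 2 fe: H, 3 re: H, 4 ki L.
  Heavy syllables in the domain: 2, 3. The rightmost is syllable 3 (re:).
  → primary stress on syllable 3.
Suffixed `tof.fe:.re:.ki.tud` (5 syllables):
  Weights: 1 tof L, 2 fe: H, 3 re: H, 4 ki L, 5 tud L.
  Heavy syllables in the domain: 2, 3. The rightmost is syllable 3 (re:).
  → primary stress on syllable 3.

no: stays on 3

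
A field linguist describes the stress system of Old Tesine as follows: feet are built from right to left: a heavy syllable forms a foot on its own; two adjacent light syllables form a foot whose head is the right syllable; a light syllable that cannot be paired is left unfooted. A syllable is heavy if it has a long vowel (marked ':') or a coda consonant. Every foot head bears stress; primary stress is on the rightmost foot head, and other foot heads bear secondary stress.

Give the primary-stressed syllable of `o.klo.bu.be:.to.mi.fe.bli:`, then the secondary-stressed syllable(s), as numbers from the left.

Weights: 1 o L, 2 klo L, 3 bu L, 4 be: H, 5 to L, 6 mi L, 7 fe L, 8 bli: H.
Parse right to left (heavy = foot alone; LL = one foot; stranded L unfooted): o (klo.ˈbu) (ˈbe:) to (mi.ˈfe) (ˈbli:).
Foot heads: 3, 4, 7, 8.
Primary stress on the rightmost head = syllable 8.
Secondary stress on 3, 4, 7: o.klo.ˌbu.ˌbe:.to.mi.ˌfe.ˈbli:.

primary 8, secondary 3, 4, 7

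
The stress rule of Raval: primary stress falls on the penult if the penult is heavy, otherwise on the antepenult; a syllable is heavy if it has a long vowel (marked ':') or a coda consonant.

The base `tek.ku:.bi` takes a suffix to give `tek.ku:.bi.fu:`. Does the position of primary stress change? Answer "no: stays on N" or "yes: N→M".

no: stays on 2

Base `tek.ku:.bi` (3 syllables):
  Weights: 1 tek H, 2 ku: H, 3 bi L.
  The penult (syllable 2, ku:) is heavy, so it takes stress.
  → primary stress on syllable 2.
Suffixed `tek.ku:.bi.fu:` (4 syllables):
  Weights: 2 ku: H, 3 bi L, 4 fu: H.
  The penult (syllable 3, bi) is light, so stress falls on the antepenult (syllable 2, ku:).
  → primary stress on syllable 2.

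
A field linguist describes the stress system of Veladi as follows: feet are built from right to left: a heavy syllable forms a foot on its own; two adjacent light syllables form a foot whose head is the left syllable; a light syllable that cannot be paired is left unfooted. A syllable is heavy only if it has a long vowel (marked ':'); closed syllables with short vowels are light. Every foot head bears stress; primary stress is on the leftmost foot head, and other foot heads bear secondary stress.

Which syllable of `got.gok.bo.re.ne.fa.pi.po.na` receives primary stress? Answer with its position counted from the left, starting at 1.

Weights: 1 got L, 2 gok L, 3 bo L, 4 re L, 5 ne L, 6 fa L, 7 pi L, 8 po L, 9 na L.
Parse right to left (heavy = foot alone; LL = one foot; stranded L unfooted): got (ˈgok.bo) (ˈre.ne) (ˈfa.pi) (ˈpo.na).
Foot heads: 2, 4, 6, 8.
Primary stress on the leftmost head = syllable 2.
Primary stress: syllable 2 → got.ˈgok.bo.re.ne.fa.pi.po.na.

2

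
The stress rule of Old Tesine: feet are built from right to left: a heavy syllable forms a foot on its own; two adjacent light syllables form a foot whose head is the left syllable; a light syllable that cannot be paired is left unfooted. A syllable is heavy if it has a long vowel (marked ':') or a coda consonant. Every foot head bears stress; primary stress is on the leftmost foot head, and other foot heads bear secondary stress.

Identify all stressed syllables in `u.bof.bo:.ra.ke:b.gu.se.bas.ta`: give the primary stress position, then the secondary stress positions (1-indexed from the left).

Weights: 1 u L, 2 bof H, 3 bo: H, 4 ra L, 5 ke:b H, 6 gu L, 7 se L, 8 bas H, 9 ta L.
Parse right to left (heavy = foot alone; LL = one foot; stranded L unfooted): u (ˈbof) (ˈbo:) ra (ˈke:b) (ˈgu.se) (ˈbas) ta.
Foot heads: 2, 3, 5, 6, 8.
Primary stress on the leftmost head = syllable 2.
Secondary stress on 3, 5, 6, 8: u.ˈbof.ˌbo:.ra.ˌke:b.ˌgu.se.ˌbas.ta.

primary 2, secondary 3, 5, 6, 8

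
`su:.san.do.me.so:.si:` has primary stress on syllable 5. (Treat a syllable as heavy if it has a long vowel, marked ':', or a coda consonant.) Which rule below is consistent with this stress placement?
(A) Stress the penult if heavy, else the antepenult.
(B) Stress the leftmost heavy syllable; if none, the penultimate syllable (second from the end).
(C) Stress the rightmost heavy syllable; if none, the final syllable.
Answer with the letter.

Rule A → syllable 5 ✓.
Rule B → syllable 1 (observed: 5).
Rule C → syllable 6 (observed: 5).

A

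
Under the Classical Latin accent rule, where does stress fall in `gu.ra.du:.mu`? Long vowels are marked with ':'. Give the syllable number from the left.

Classical Latin: stress the penult if heavy (long vowel or closed), else the antepenult.
Weights: 2 ra L, 3 du: H, 4 mu L.
The penult (syllable 3, du:) is heavy, so it takes stress.
Stress on syllable 3: gu.ra.ˈdu:.mu.

3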